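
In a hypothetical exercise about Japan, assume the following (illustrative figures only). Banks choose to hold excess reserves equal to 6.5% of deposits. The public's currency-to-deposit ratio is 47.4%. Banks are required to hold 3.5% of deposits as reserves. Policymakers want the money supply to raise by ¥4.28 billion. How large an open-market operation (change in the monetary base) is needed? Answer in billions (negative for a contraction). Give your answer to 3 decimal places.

The money multiplier is m = (1 + c) / (rr + e + c) = (1 + 0.474) / (0.035 + 0.065 + 0.474) ≈ 2.56794.
ΔMB = ΔM / m = (+4.28) / 2.56794 ≈ 1.6667 billion.

¥1.667 billion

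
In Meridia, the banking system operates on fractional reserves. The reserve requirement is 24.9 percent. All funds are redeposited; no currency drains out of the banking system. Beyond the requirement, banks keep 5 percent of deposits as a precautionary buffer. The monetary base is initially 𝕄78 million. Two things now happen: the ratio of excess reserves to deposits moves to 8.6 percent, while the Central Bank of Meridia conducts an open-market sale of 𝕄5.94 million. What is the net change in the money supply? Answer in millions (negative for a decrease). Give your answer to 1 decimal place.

Before: m₁ = 1 / (0.249 + 0.05) ≈ 3.3445, MB₁ = 78, so M₁ = 3.3445 × 78 = 260.871 million.
After: m₂ = 1 / (0.249 + 0.086) ≈ 2.9851, MB₂ = 78 − 5.94 = 72.06, so M₂ = 2.9851 × 72.06 ≈ 215.1063 million.
ΔM = M₂ − M₁ = 215.1063 − 260.871 = -45.7647 million.

-45.8 million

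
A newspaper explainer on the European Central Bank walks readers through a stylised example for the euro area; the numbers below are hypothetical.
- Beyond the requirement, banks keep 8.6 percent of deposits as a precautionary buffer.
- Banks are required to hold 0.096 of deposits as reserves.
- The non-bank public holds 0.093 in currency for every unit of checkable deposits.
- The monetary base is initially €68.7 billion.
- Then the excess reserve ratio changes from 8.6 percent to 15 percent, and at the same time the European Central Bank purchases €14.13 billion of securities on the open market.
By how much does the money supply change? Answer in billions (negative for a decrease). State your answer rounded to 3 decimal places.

-5.992 billion

Before: m₁ = (1 + 0.093) / (0.096 + 0.086 + 0.093) ≈ 3.974545, MB₁ = 68.7, so M₁ = 3.974545 × 68.7 ≈ 273.0512 billion.
After: m₂ = (1 + 0.093) / (0.096 + 0.15 + 0.093) ≈ 3.224189, MB₂ = 68.7 + 14.13 = 82.83, so M₂ = 3.224189 × 82.83 ≈ 267.0596 billion.
ΔM = M₂ − M₁ = 267.0596 − 273.0512 = -5.9916 billion.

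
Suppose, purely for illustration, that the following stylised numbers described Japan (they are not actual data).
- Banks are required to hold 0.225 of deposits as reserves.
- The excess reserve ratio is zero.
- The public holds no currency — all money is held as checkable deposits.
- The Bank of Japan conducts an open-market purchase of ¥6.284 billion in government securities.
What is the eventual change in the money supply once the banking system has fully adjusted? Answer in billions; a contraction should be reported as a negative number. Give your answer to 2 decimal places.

¥27.93 billion

The simple money multiplier is m = 1/rr = 1/0.225 ≈ 4.4444.
An open-market purchase increases the monetary base by 6.284 billion, so ΔM = m × ΔMB = 4.4444 × 6.284 ≈ 27.9286 billion.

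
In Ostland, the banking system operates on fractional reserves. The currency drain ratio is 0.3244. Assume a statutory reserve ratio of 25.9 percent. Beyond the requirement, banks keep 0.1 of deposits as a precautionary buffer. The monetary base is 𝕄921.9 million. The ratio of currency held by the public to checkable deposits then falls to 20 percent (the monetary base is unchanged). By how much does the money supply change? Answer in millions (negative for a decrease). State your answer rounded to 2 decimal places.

𝕄192.43 million

Initially m₁ = (1 + 0.3244) / (0.259 + 0.1 + 0.3244) ≈ 1.937957, so M₁ = 1.937957 × 921.9 ≈ 1786.6026 million.
After the change m₂ = (1 + 0.2) / (0.259 + 0.1 + 0.2) ≈ 2.146691, so M₂ = 2.146691 × 921.9 ≈ 1979.0344 million.
ΔM = M₂ − M₁ = 1979.0344 − 1786.6026 = 192.4318 million.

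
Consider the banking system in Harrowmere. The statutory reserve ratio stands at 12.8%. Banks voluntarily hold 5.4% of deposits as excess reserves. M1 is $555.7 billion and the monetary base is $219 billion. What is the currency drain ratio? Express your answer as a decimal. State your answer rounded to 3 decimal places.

0.350

Using m = M/MB = 555.7/219 ≈ 2.537443. From m = (1 + c)/(c + rr + e), rearranging gives 1 + c = m·(c + rr + e), so c·(1 − m) = m·(rr + e) − 1.
Hence c = [m·(rr + e) − 1]/(1 − m) = [2.537443 × (0.128 + 0.054) − 1] / (1 − 2.537443) ≈ 0.350052.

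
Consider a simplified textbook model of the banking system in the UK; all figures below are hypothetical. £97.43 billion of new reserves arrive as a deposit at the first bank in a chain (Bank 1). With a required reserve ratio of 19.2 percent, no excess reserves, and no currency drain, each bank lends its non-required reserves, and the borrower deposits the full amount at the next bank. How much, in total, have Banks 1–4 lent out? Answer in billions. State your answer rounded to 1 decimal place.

Bank i lends (1 − rr)^i of the original deposit: Bank 1 lends 97.43·0.8080 ≈ 78.7234, Bank 2 lends 97.43·0.8080² ≈ 63.6085, and so on.
Summing a geometric series: total = 97.43·[0.8080·(1 − 0.8080^4) / (1 − 0.8080)] ≈ 235.2554 billion.

£235.3 billion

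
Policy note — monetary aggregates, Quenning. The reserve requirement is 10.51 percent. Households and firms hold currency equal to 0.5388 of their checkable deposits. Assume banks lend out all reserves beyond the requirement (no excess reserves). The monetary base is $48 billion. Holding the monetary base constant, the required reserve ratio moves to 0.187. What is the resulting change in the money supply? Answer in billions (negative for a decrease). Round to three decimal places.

-12.944 billion

Initially m₁ = (1 + 0.5388) / (0.1051 + 0.5388) ≈ 2.389812, so M₁ = 2.389812 × 48 ≈ 114.711 billion.
After the change m₂ = (1 + 0.5388) / (0.187 + 0.5388) ≈ 2.120143, so M₂ = 2.120143 × 48 ≈ 101.7669 billion.
ΔM = M₂ − M₁ = 101.7669 − 114.711 = -12.9441 billion.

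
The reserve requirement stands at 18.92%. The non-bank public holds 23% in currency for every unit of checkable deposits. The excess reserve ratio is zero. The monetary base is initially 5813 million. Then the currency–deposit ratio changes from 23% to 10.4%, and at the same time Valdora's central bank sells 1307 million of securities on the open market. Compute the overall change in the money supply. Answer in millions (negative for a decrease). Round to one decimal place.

-89.6 million

Before: m₁ = (1 + 0.23) / (0.1892 + 0.23) ≈ 2.934160, MB₁ = 5813, so M₁ = 2.934160 × 5813 ≈ 17056.2721 million.
After: m₂ = (1 + 0.104) / (0.1892 + 0.104) ≈ 3.765348, MB₂ = 5813 − 1307 = 4506, so M₂ = 3.765348 × 4506 ≈ 16966.6581 million.
ΔM = M₂ − M₁ = 16966.6581 − 17056.2721 = -89.614 million.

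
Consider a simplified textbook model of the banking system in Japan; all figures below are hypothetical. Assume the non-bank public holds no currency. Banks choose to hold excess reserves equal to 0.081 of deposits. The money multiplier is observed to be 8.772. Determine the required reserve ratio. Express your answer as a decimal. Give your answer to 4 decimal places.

0.0330

Using m = 8.772. Since m = (1 + c)/(c + rr + e), the denominator satisfies c + rr + e = (1 + c)/m = (1 + 0) / 8.772 ≈ 0.113999.
With c = 0 and e = 0.081, the required reserve ratio is 0.113999 − 0 − 0.081 = 0.032999.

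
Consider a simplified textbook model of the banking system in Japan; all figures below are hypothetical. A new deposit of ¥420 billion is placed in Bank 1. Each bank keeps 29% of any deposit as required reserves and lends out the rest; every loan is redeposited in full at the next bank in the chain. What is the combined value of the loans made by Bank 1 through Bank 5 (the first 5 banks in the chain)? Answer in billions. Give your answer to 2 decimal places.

¥842.75 billion

Bank i lends (1 − rr)^i of the original deposit: Bank 1 lends 420·0.7100 = 298.2000, Bank 2 lends 420·0.7100² = 211.7220, and so on.
Summing a geometric series: total = 420·[0.7100·(1 − 0.7100^5) / (1 − 0.7100)] ≈ 842.7513 billion.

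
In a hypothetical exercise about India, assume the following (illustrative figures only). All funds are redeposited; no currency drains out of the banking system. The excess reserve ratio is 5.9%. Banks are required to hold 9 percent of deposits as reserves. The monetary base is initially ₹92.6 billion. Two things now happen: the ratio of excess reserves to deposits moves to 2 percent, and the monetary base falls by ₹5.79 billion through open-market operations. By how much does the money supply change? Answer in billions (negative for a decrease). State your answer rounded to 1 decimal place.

Before: m₁ = 1 / (0.09 + 0.059) ≈ 6.7114, MB₁ = 92.6, so M₁ = 6.7114 × 92.6 ≈ 621.4756 billion.
After: m₂ = 1 / (0.09 + 0.02) ≈ 9.0909, MB₂ = 92.6 − 5.79 = 86.81, so M₂ = 9.0909 × 86.81 ≈ 789.181 billion.
ΔM = M₂ − M₁ = 789.181 − 621.4756 = 167.7054 billion.

₹167.7 billion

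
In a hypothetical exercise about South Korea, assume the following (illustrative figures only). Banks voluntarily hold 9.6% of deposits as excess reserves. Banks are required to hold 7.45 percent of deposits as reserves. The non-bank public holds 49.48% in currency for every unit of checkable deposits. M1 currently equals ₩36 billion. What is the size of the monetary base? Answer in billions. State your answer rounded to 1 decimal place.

The money multiplier is m = (1 + c) / (rr + e + c) = (1 + 0.4948) / (0.0745 + 0.096 + 0.4948) ≈ 2.2468.
MB = M / m = 36 / 2.2468 ≈ 16.0228 billion.

₩16.0 billion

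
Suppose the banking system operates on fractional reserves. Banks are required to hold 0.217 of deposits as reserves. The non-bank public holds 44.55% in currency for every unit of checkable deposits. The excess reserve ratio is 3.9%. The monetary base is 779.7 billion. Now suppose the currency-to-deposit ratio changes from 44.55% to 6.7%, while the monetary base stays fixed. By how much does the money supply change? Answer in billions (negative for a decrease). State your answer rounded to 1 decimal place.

969.0 billion

Initially m₁ = (1 + 0.4455) / (0.217 + 0.039 + 0.4455) ≈ 2.06058, so M₁ = 2.06058 × 779.7 ≈ 1606.6342 billion.
After the change m₂ = (1 + 0.067) / (0.217 + 0.039 + 0.067) ≈ 3.30341, so M₂ = 3.30341 × 779.7 ≈ 2575.6688 billion.
ΔM = M₂ − M₁ = 2575.6688 − 1606.6342 = 969.0346 billion.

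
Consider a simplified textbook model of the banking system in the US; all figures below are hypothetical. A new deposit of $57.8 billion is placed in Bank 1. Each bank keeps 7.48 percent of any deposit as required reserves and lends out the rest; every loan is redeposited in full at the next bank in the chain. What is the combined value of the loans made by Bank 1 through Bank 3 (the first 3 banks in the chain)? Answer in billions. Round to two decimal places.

$148.73 billion

Bank i lends (1 − rr)^i of the original deposit: Bank 1 lends 57.8·0.9252 ≈ 53.4766, Bank 2 lends 57.8·0.9252² ≈ 49.4765, and so on.
Summing a geometric series: total = 57.8·[0.9252·(1 − 0.9252^3) / (1 − 0.9252)] ≈ 148.7287 billion.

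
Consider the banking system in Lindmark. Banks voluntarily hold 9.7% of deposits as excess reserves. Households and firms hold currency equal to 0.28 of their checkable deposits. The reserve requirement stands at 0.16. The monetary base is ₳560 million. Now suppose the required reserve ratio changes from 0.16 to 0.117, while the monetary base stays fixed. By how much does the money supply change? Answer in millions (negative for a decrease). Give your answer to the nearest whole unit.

Initially m₁ = (1 + 0.28) / (0.16 + 0.097 + 0.28) ≈ 2.3836, so M₁ = 2.3836 × 560 = 1334.816 million.
After the change m₂ = (1 + 0.28) / (0.117 + 0.097 + 0.28) ≈ 2.5911, so M₂ = 2.5911 × 560 = 1451.016 million.
ΔM = M₂ − M₁ = 1451.016 − 1334.816 = 116.2 million.

₳116 million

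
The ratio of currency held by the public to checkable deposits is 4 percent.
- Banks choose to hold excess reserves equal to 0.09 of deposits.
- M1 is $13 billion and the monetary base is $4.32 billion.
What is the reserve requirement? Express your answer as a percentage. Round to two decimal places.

21.56%

Using m = M/MB = 13/4.32 ≈ 3.009259. Since m = (1 + c)/(c + rr + e), the denominator satisfies c + rr + e = (1 + c)/m = (1 + 0.04) / 3.009259 ≈ 0.345600.
With c = 0.04 and e = 0.09, the reserve requirement is 0.345600 − 0.04 − 0.09 = 0.2156.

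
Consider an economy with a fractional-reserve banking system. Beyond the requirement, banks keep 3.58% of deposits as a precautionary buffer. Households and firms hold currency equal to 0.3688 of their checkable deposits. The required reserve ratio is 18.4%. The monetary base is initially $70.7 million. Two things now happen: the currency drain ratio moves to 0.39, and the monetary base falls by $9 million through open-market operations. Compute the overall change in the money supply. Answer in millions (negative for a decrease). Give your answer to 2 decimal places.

Before: m₁ = (1 + 0.3688) / (0.184 + 0.0358 + 0.3688) ≈ 2.32552, MB₁ = 70.7, so M₁ = 2.32552 × 70.7 ≈ 164.4143 million.
After: m₂ = (1 + 0.39) / (0.184 + 0.0358 + 0.39) ≈ 2.27944, MB₂ = 70.7 − 9 = 61.7, so M₂ = 2.27944 × 61.7 ≈ 140.6414 million.
ΔM = M₂ − M₁ = 140.6414 − 164.4143 = -23.7729 million.

-23.77 million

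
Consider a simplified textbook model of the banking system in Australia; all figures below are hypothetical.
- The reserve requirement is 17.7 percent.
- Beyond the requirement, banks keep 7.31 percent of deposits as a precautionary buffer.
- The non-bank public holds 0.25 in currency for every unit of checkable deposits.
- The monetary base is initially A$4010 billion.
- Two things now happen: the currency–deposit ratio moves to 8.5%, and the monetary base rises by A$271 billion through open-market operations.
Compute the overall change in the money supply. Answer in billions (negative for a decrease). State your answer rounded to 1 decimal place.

Before: m₁ = (1 + 0.25) / (0.177 + 0.0731 + 0.25) ≈ 2.499500, MB₁ = 4010, so M₁ = 2.499500 × 4010 = 10022.995 billion.
After: m₂ = (1 + 0.085) / (0.177 + 0.0731 + 0.085) ≈ 3.237839, MB₂ = 4010 + 271 = 4281, so M₂ = 3.237839 × 4281 ≈ 13861.1888 billion.
ΔM = M₂ − M₁ = 13861.1888 − 10022.995 = 3838.1938 billion.

A$3838.2 billion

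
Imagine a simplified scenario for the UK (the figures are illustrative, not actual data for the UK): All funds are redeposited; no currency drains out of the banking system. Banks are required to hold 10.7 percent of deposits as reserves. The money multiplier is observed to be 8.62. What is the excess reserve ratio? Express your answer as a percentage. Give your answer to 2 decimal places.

0.90%

Using m = 8.62. Since m = (1 + c)/(c + rr + e), the denominator satisfies c + rr + e = (1 + c)/m = (1 + 0) / 8.62 ≈ 0.116009.
With c = 0 and rr = 0.107, the excess reserve ratio is 0.116009 − 0 − 0.107 = 0.009009.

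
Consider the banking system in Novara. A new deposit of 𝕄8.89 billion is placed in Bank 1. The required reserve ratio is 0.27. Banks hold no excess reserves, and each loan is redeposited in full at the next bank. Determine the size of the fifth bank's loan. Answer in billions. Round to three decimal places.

Each bank lends a fraction (1 − rr) = 0.7300 of the deposit it receives, so Bank 5 receives 8.89·0.7300^4 and lends 8.89·0.7300^5 ≈ 1.8430 billion.

𝕄1.843 billion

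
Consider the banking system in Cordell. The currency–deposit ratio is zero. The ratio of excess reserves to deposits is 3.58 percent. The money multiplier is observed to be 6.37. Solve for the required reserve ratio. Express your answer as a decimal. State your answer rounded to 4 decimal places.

0.1212

Using m = 6.37. Since m = (1 + c)/(c + rr + e), the denominator satisfies c + rr + e = (1 + c)/m = (1 + 0) / 6.37 ≈ 0.156986.
With c = 0 and e = 0.0358, the required reserve ratio is 0.156986 − 0 − 0.0358 = 0.121186.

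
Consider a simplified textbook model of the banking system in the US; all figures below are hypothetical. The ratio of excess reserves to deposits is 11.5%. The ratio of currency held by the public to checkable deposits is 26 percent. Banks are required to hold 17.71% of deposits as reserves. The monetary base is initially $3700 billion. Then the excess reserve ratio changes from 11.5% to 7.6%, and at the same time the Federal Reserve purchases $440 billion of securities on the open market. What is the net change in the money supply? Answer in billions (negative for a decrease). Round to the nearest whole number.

Before: m₁ = (1 + 0.26) / (0.1771 + 0.115 + 0.26) ≈ 2.28220, MB₁ = 3700, so M₁ = 2.28220 × 3700 = 8444.14 billion.
After: m₂ = (1 + 0.26) / (0.1771 + 0.076 + 0.26) ≈ 2.45566, MB₂ = 3700 + 440 = 4140, so M₂ = 2.45566 × 4140 = 10166.4324 billion.
ΔM = M₂ − M₁ = 10166.4324 − 8444.14 = 1722.2924 billion.

$1722 billion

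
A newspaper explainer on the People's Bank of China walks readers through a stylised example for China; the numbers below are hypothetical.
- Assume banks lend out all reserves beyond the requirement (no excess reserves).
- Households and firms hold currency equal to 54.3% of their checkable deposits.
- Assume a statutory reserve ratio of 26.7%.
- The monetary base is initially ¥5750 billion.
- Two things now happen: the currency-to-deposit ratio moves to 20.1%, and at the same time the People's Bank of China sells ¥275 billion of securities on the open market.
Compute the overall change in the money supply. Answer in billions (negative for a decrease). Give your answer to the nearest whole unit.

Before: m₁ = (1 + 0.543) / (0.267 + 0.543) ≈ 1.90494, MB₁ = 5750, so M₁ = 1.90494 × 5750 = 10953.405 billion.
After: m₂ = (1 + 0.201) / (0.267 + 0.201) ≈ 2.56624, MB₂ = 5750 − 275 = 5475, so M₂ = 2.56624 × 5475 = 14050.164 billion.
ΔM = M₂ − M₁ = 14050.164 − 10953.405 = 3096.759 billion.

¥3097 billion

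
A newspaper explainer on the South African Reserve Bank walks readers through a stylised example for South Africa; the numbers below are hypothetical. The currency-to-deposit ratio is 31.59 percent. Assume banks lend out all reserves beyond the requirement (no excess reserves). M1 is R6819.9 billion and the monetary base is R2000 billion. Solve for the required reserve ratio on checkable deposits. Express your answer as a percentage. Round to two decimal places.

Using m = M/MB = 6819.9/2000 = 3.409950. Since m = (1 + c)/(c + rr + e), the denominator satisfies c + rr + e = (1 + c)/m = (1 + 0.3159) / 3.409950 ≈ 0.385900.
With c = 0.3159 and e = 0, the required reserve ratio on checkable deposits is 0.385900 − 0.3159 − 0 = 0.07.

7.00%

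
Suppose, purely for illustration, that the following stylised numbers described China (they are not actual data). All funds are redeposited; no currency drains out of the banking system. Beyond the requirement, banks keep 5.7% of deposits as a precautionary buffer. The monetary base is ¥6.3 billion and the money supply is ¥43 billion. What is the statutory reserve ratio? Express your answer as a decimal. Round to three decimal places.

0.090

Using m = M/MB = 43/6.3 ≈ 6.825397. Since m = (1 + c)/(c + rr + e), the denominator satisfies c + rr + e = (1 + c)/m = (1 + 0) / 6.825397 ≈ 0.146512.
With c = 0 and e = 0.057, the statutory reserve ratio is 0.146512 − 0 − 0.057 = 0.089512.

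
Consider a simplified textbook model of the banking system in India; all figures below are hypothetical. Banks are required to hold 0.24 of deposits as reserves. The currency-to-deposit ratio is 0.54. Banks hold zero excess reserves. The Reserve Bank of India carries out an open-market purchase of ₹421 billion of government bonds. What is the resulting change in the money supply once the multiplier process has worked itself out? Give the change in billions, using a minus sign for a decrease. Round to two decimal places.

The money multiplier is m = (1 + c) / (rr + c) = (1 + 0.54) / (0.24 + 0.54) ≈ 1.974359.
The purchase adds 421 billion of base, so ΔM = m × ΔMB = 1.974359 × (+421) ≈ 831.2051 billion.

₹831.21 billion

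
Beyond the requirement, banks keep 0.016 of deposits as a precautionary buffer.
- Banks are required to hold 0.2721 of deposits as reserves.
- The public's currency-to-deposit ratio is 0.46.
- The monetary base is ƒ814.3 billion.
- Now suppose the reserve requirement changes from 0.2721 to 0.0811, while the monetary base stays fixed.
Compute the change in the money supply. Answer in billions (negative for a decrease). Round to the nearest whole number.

ƒ545 billion

Initially m₁ = (1 + 0.46) / (0.2721 + 0.016 + 0.46) ≈ 1.9516, so M₁ = 1.9516 × 814.3 ≈ 1589.1879 billion.
After the change m₂ = (1 + 0.46) / (0.0811 + 0.016 + 0.46) ≈ 2.6207, so M₂ = 2.6207 × 814.3 ≈ 2134.036 billion.
ΔM = M₂ − M₁ = 2134.036 − 1589.1879 = 544.8481 billion.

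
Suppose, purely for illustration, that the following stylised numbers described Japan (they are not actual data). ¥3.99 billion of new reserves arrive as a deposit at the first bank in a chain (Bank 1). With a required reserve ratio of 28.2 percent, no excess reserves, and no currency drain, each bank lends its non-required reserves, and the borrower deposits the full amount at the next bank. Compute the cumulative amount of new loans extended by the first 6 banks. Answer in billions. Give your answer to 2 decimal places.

¥8.77 billion

Bank i lends (1 − rr)^i of the original deposit: Bank 1 lends 3.99·0.7180 ≈ 2.8648, Bank 2 lends 3.99·0.7180² ≈ 2.0569, and so on.
Summing a geometric series: total = 3.99·[0.7180·(1 − 0.7180^6) / (1 − 0.7180)] ≈ 8.7671 billion.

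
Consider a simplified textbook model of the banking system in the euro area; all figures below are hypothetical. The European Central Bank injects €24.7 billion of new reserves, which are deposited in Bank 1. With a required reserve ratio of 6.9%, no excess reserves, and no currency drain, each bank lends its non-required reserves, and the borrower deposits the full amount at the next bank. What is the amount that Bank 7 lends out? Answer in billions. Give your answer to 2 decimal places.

€14.97 billion

Each bank lends a fraction (1 − rr) = 0.9310 of the deposit it receives, so Bank 7 receives 24.7·0.9310^6 and lends 24.7·0.9310^7 ≈ 14.9742 billion.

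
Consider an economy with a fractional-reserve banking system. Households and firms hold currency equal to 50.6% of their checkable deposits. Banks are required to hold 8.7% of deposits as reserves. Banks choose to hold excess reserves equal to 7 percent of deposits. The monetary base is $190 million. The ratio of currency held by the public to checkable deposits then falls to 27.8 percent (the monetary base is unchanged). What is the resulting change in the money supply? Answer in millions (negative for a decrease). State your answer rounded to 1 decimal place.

$126.6 million

Initially m₁ = (1 + 0.506) / (0.087 + 0.07 + 0.506) ≈ 2.27149, so M₁ = 2.27149 × 190 = 431.5831 million.
After the change m₂ = (1 + 0.278) / (0.087 + 0.07 + 0.278) ≈ 2.93793, so M₂ = 2.93793 × 190 = 558.2067 million.
ΔM = M₂ − M₁ = 558.2067 − 431.5831 = 126.6236 million.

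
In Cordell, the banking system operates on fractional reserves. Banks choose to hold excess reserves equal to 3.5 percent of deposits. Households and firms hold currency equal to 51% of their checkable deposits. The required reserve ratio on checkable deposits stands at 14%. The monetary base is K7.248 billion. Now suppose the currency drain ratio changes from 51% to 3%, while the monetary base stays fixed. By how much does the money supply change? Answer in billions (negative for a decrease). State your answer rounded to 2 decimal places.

Initially m₁ = (1 + 0.51) / (0.14 + 0.035 + 0.51) ≈ 2.2044, so M₁ = 2.2044 × 7.248 ≈ 15.9775 billion.
After the change m₂ = (1 + 0.03) / (0.14 + 0.035 + 0.03) ≈ 5.0244, so M₂ = 5.0244 × 7.248 ≈ 36.4169 billion.
ΔM = M₂ − M₁ = 36.4169 − 15.9775 = 20.4394 billion.

K20.44 billion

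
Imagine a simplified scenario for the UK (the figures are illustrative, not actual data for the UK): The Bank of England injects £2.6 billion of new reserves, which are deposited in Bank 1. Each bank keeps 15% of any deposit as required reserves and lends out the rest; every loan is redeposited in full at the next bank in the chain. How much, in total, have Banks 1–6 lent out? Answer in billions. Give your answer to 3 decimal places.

£9.177 billion

Bank i lends (1 − rr)^i of the original deposit: Bank 1 lends 2.6·0.8500 = 2.2100, Bank 2 lends 2.6·0.8500² = 1.8785, and so on.
Summing a geometric series: total = 2.6·[0.8500·(1 − 0.8500^6) / (1 − 0.8500)] ≈ 9.1767 billion.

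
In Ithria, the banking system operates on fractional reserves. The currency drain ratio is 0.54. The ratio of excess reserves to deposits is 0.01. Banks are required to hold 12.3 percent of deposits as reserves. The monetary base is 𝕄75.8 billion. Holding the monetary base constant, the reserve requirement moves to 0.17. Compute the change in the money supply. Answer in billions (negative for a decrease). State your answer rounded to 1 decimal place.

-11.3 billion

Initially m₁ = (1 + 0.54) / (0.123 + 0.01 + 0.54) ≈ 2.2883, so M₁ = 2.2883 × 75.8 ≈ 173.4531 billion.
After the change m₂ = (1 + 0.54) / (0.17 + 0.01 + 0.54) ≈ 2.1389, so M₂ = 2.1389 × 75.8 ≈ 162.1286 billion.
ΔM = M₂ − M₁ = 162.1286 − 173.4531 = -11.3245 billion.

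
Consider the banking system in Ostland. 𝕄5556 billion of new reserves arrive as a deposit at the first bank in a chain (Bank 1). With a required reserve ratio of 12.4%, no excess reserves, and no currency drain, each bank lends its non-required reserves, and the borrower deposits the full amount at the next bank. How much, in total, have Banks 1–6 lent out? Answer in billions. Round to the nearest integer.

𝕄21514 billion

Bank i lends (1 − rr)^i of the original deposit: Bank 1 lends 5556·0.8760 = 4867.0560, Bank 2 lends 5556·0.8760² ≈ 4263.5411, and so on.
Summing a geometric series: total = 5556·[0.8760·(1 − 0.8760^6) / (1 − 0.8760)] ≈ 21513.8956 billion.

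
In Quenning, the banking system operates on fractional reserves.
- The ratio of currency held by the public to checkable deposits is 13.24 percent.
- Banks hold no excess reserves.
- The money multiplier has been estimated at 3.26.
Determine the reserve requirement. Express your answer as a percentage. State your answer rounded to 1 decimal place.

Using m = 3.26. Since m = (1 + c)/(c + rr + e), the denominator satisfies c + rr + e = (1 + c)/m = (1 + 0.1324) / 3.26 ≈ 0.347362.
With c = 0.1324 and e = 0, the reserve requirement is 0.347362 − 0.1324 − 0 = 0.214962.

21.5%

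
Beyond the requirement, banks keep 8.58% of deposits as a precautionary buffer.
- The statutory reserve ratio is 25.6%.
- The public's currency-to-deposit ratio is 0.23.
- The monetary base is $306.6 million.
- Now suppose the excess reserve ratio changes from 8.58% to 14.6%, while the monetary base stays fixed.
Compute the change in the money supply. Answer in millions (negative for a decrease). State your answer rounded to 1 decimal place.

-62.8 million

Initially m₁ = (1 + 0.23) / (0.256 + 0.0858 + 0.23) ≈ 2.15110, so M₁ = 2.15110 × 306.6 ≈ 659.5273 million.
After the change m₂ = (1 + 0.23) / (0.256 + 0.146 + 0.23) ≈ 1.94620, so M₂ = 1.94620 × 306.6 ≈ 596.7049 million.
ΔM = M₂ − M₁ = 596.7049 − 659.5273 = -62.8224 million.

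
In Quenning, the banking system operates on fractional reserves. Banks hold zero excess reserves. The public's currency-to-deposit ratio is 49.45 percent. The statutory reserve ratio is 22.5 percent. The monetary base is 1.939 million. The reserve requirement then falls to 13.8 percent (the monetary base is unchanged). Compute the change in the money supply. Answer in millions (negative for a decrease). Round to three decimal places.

Initially m₁ = (1 + 0.4945) / (0.225 + 0.4945) ≈ 2.07714, so M₁ = 2.07714 × 1.939 ≈ 4.0276 million.
After the change m₂ = (1 + 0.4945) / (0.138 + 0.4945) ≈ 2.36285, so M₂ = 2.36285 × 1.939 ≈ 4.5816 million.
ΔM = M₂ − M₁ = 4.5816 − 4.0276 = 0.554 million.

0.554 million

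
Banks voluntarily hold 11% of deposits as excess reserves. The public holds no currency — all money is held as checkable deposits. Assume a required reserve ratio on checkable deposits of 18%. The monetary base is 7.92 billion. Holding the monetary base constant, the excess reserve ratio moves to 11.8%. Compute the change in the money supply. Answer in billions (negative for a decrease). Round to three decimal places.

-0.733 billion

Initially m₁ = 1 / (0.18 + 0.11) ≈ 3.44828, so M₁ = 3.44828 × 7.92 ≈ 27.3104 billion.
After the change m₂ = 1 / (0.18 + 0.118) ≈ 3.35570, so M₂ = 3.35570 × 7.92 ≈ 26.5771 billion.
ΔM = M₂ − M₁ = 26.5771 − 27.3104 = -0.7333 billion.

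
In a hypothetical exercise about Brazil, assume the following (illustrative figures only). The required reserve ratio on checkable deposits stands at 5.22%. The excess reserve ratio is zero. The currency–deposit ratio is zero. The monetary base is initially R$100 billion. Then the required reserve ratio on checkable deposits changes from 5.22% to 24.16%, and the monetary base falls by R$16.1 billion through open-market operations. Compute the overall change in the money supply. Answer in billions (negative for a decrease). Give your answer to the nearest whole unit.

Before: m₁ = 1 / (0.0522) ≈ 19.1571, MB₁ = 100, so M₁ = 19.1571 × 100 = 1915.71 billion.
After: m₂ = 1 / (0.2416) ≈ 4.1391, MB₂ = 100 − 16.1 = 83.9, so M₂ = 4.1391 × 83.9 ≈ 347.2705 billion.
ΔM = M₂ − M₁ = 347.2705 − 1915.71 = -1568.4395 billion.

-1568 billion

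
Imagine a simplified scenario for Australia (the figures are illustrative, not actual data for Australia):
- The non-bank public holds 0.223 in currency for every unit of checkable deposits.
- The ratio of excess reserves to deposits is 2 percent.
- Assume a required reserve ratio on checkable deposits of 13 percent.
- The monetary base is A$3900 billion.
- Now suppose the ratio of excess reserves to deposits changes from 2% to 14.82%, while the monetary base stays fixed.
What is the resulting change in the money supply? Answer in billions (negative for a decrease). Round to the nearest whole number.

Initially m₁ = (1 + 0.223) / (0.13 + 0.02 + 0.223) ≈ 3.27882, so M₁ = 3.27882 × 3900 = 12787.398 billion.
After the change m₂ = (1 + 0.223) / (0.13 + 0.1482 + 0.223) ≈ 2.44014, so M₂ = 2.44014 × 3900 = 9516.546 billion.
ΔM = M₂ − M₁ = 9516.546 − 12787.398 = -3270.852 billion.

-3271 billion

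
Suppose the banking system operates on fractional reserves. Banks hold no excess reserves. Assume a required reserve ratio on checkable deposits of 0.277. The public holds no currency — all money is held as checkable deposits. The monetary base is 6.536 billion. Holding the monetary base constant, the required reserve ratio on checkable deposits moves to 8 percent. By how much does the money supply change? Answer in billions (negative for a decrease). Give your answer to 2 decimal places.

58.10 billion

Initially m₁ = 1 / (0.277) ≈ 3.6101, so M₁ = 3.6101 × 6.536 ≈ 23.5956 billion.
After the change m₂ = 1 / (0.08) = 12.5, so M₂ = 12.5 × 6.536 = 81.7 billion.
ΔM = M₂ − M₁ = 81.7 − 23.5956 = 58.1044 billion.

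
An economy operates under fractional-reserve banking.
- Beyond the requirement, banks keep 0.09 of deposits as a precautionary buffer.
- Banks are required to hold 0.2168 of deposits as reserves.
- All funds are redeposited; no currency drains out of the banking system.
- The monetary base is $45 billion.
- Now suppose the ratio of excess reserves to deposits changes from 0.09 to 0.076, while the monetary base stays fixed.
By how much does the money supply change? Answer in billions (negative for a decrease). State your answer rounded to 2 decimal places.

Initially m₁ = 1 / (0.2168 + 0.09) ≈ 3.25945, so M₁ = 3.25945 × 45 ≈ 146.6753 billion.
After the change m₂ = 1 / (0.2168 + 0.076) ≈ 3.41530, so M₂ = 3.41530 × 45 = 153.6885 billion.
ΔM = M₂ − M₁ = 153.6885 − 146.6753 = 7.0132 billion.

$7.01 billion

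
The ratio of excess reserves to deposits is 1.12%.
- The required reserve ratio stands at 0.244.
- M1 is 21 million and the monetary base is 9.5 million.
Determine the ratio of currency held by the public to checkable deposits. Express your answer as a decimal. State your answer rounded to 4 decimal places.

0.3601

Using m = M/MB = 21/9.5 ≈ 2.210526. From m = (1 + c)/(c + rr + e), rearranging gives 1 + c = m·(c + rr + e), so c·(1 − m) = m·(rr + e) − 1.
Hence c = [m·(rr + e) − 1]/(1 − m) = [2.210526 × (0.244 + 0.0112) − 1] / (1 − 2.210526) ≈ 0.360070.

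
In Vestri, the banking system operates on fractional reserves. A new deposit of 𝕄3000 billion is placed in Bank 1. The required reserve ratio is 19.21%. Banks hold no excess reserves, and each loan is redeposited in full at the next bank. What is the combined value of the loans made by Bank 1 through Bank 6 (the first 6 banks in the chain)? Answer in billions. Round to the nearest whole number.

Bank i lends (1 − rr)^i of the original deposit: Bank 1 lends 3000·0.8079 = 2423.7000, Bank 2 lends 3000·0.8079² ≈ 1958.1072, and so on.
Summing a geometric series: total = 3000·[0.8079·(1 − 0.8079^6) / (1 − 0.8079)] ≈ 9108.5628 billion.

𝕄9109 billion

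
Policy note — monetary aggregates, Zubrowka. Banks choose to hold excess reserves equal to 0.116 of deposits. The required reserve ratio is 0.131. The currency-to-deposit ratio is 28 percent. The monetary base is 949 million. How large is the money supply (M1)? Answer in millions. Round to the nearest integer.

The money multiplier is m = (1 + c) / (rr + e + c) = (1 + 0.28) / (0.131 + 0.116 + 0.28) ≈ 2.4288.
So M = m × MB = 2.4288 × 949 = 2304.9312 million.

2305 million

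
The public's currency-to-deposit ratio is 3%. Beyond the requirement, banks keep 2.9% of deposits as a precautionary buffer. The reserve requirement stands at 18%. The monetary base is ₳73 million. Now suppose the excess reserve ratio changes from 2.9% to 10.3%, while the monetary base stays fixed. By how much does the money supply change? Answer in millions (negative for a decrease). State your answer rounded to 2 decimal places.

Initially m₁ = (1 + 0.03) / (0.18 + 0.029 + 0.03) ≈ 4.30962, so M₁ = 4.30962 × 73 ≈ 314.6023 million.
After the change m₂ = (1 + 0.03) / (0.18 + 0.103 + 0.03) ≈ 3.29073, so M₂ = 3.29073 × 73 ≈ 240.2233 million.
ΔM = M₂ − M₁ = 240.2233 − 314.6023 = -74.379 million.

-74.38 million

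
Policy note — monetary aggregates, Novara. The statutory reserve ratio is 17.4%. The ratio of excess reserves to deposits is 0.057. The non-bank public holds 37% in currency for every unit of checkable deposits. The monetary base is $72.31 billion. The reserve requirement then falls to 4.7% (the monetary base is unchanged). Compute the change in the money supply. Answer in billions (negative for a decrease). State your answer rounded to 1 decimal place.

$44.2 billion

Initially m₁ = (1 + 0.37) / (0.174 + 0.057 + 0.37) ≈ 2.2795, so M₁ = 2.2795 × 72.31 ≈ 164.8306 billion.
After the change m₂ = (1 + 0.37) / (0.047 + 0.057 + 0.37) ≈ 2.8903, so M₂ = 2.8903 × 72.31 ≈ 208.9976 billion.
ΔM = M₂ − M₁ = 208.9976 − 164.8306 = 44.167 billion.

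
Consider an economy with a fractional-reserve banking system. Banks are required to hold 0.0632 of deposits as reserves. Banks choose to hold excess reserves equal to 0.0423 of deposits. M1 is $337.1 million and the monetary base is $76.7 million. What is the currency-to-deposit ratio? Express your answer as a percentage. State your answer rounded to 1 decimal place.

Using m = M/MB = 337.1/76.7 ≈ 4.395046. From m = (1 + c)/(c + rr + e), rearranging gives 1 + c = m·(c + rr + e), so c·(1 − m) = m·(rr + e) − 1.
Hence c = [m·(rr + e) − 1]/(1 − m) = [4.395046 × (0.0632 + 0.0423) − 1] / (1 − 4.395046) ≈ 0.157972.

15.8%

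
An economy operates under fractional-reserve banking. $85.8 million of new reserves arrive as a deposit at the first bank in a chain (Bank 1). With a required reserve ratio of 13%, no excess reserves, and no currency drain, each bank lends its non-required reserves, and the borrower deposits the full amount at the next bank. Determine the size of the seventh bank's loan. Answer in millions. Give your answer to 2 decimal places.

$32.37 million

Each bank lends a fraction (1 − rr) = 0.8700 of the deposit it receives, so Bank 7 receives 85.8·0.8700^6 and lends 85.8·0.8700^7 ≈ 32.3685 million.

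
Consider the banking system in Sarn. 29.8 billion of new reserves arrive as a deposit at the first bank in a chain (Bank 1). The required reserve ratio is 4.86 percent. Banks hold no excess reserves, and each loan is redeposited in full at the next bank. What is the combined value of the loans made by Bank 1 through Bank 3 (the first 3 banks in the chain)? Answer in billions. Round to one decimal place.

81.0 billion

Bank i lends (1 − rr)^i of the original deposit: Bank 1 lends 29.8·0.9514 ≈ 28.3517, Bank 2 lends 29.8·0.9514² ≈ 26.9738, and so on.
Summing a geometric series: total = 29.8·[0.9514·(1 − 0.9514^3) / (1 − 0.9514)] ≈ 80.9884 billion.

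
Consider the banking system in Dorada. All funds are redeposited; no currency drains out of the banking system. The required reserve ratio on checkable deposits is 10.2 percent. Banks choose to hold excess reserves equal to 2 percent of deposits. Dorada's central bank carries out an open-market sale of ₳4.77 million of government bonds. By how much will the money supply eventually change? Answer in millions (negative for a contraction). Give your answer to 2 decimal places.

-39.10 million

The money multiplier is m = 1 / (rr + e) = 1 / (0.102 + 0.02) ≈ 8.1967.
The sale removes 4.77 million of base, so ΔM = m × ΔMB = 8.1967 × (−4.77) ≈ -39.0983 million.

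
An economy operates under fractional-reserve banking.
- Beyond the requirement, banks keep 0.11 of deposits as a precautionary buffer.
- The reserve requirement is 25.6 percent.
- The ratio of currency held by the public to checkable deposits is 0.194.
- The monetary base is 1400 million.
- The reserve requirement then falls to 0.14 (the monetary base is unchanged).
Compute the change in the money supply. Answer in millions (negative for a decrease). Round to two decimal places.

Initially m₁ = (1 + 0.194) / (0.256 + 0.11 + 0.194) ≈ 2.1321429, so M₁ = 2.1321429 × 1400 ≈ 2985.0001 million.
After the change m₂ = (1 + 0.194) / (0.14 + 0.11 + 0.194) ≈ 2.6891892, so M₂ = 2.6891892 × 1400 ≈ 3764.8649 million.
ΔM = M₂ − M₁ = 3764.8649 − 2985.0001 = 779.8648 million.

779.86 million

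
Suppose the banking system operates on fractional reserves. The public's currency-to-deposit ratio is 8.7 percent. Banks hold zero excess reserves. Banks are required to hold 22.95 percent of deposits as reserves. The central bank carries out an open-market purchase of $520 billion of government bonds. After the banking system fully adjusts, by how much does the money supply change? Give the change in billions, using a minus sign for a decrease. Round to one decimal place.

The money multiplier is m = (1 + c) / (rr + c) = (1 + 0.087) / (0.2295 + 0.087) ≈ 3.43444.
The purchase adds 520 billion of base, so ΔM = m × ΔMB = 3.43444 × (+520) = 1785.9088 billion.

$1785.9 billion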